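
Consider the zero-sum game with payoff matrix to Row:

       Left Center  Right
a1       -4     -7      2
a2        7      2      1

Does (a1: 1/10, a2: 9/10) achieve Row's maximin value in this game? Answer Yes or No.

Against Left this mix gives (1/10)·(-4) + (9/10)·7 = 59/10.
Against Center this mix gives (1/10)·(-7) + (9/10)·2 = 11/10.
Against Right this mix gives (1/10)·2 + (9/10)·1 = 11/10.
All of Column's active replies (Center, Right) yield 11/10, and no column does worse for Row. The mix makes Column indifferent and guarantees 11/10, so it is optimal.

Yes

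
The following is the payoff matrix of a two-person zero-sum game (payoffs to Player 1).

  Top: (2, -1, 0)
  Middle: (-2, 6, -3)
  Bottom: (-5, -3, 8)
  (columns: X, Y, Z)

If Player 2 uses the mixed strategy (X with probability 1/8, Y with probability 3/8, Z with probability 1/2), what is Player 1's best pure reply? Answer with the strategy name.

Bottom

Expected payoff of Top: (1/8)·2 + (3/8)·(-1) + (1/2)·0 = -1/8.
Expected payoff of Middle: (1/8)·(-2) + (3/8)·6 + (1/2)·(-3) = 1/2.
Expected payoff of Bottom: (1/8)·(-5) + (3/8)·(-3) + (1/2)·8 = 9/4.
The largest is 9/4, so Player 1's best response is Bottom.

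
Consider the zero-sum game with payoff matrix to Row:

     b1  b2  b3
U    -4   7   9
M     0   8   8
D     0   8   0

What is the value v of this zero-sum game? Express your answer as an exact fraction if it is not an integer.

Row minima: U → -4, M → 0, D → 0; maximin = 0.
Column maxima: b1 → 0, b2 → 8, b3 → 9; minimax = 0.
Since maximin = minimax = 0, there is a saddle point and the value is 0.

0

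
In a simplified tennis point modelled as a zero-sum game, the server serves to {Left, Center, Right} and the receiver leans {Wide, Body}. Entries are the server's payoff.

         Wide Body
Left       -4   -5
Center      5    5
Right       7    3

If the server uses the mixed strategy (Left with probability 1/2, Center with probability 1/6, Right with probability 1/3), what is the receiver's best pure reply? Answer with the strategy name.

Body

If the receiver plays Wide, the server's expected payoff is (1/2)·(-4) + (1/6)·5 + (1/3)·7 = 7/6.
If the receiver plays Body, the server's expected payoff is (1/2)·(-5) + (1/6)·5 + (1/3)·3 = -2/3.
The receiver minimizes the server's payoff; the smallest is -2/3, so the best response is Body.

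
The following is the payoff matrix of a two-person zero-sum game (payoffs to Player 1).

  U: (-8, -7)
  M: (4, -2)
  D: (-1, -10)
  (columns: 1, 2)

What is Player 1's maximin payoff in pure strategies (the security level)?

Row minima: U → -8, M → -2, D → -10.
The best of these is -2.

-2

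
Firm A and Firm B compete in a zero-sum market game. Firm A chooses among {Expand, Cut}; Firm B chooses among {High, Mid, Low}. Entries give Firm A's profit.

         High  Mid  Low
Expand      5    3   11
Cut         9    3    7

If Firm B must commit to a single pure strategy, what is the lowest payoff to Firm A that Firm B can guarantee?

Column maxima: High → 9, Mid → 3, Low → 11.
The smallest of these is 3.

3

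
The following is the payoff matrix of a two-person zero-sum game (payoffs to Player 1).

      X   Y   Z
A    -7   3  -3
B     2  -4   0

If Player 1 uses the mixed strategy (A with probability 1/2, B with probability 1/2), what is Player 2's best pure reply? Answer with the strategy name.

X

If Player 2 plays X, Player 1's expected payoff is (1/2)·(-7) + (1/2)·2 = -5/2.
If Player 2 plays Y, Player 1's expected payoff is (1/2)·3 + (1/2)·(-4) = -1/2.
If Player 2 plays Z, Player 1's expected payoff is (1/2)·(-3) + (1/2)·0 = -3/2.
Player 2 minimizes Player 1's payoff; the smallest is -5/2, so the best response is X.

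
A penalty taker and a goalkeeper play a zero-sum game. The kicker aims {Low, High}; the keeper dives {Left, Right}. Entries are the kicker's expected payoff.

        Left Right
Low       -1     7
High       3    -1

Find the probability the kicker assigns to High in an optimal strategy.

2/3

Row minima: Low → -1, High → -1; maximin = -1.
Column maxima: Left → 3, Right → 7; minimax = 3.
-1 ≠ 3, so there is no saddle point; optimal play is mixed.
Let the kicker play Low with probability p. Expected payoff against Left: (-1)p + 3(1−p) = −4p + 3; against Right: 7p + (-1)(1−p) = 8p − 1.
Setting these equal: −4p + 3 = 8p − 1 ⇒ −12p = -4 ⇒ p = 1/3, and the value is (-4)·(1/3) + 3 = 5/3.
For the keeper: with q = P(Left), equating Low's and High's payoffs gives −8q + 7 = 4q − 1 ⇒ q = 2/3.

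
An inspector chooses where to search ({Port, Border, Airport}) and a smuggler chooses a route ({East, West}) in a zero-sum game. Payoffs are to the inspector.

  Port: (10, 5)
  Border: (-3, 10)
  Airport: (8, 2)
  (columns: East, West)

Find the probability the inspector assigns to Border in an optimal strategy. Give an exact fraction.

5/18

Row minima: Port → 5, Border → -3, Airport → 2; maximin = 5.
Column maxima: East → 10, West → 10; minimax = 10.
5 ≠ 10, so there is no saddle point; optimal play is mixed.
Airport is strictly dominated by Port, so the inspector never plays it.
On the remaining 2×2 (Port, Border vs East, West):
Let the inspector play Port with probability p. Expected payoff against East: 10p + (-3)(1−p) = 13p − 3; against West: 5p + 10(1−p) = −5p + 10.
Setting these equal: 13p − 3 = −5p + 10 ⇒ 18p = 13 ⇒ p = 13/18, and the value is (13)·(13/18) − 3 = 115/18.
For the smuggler: with q = P(East), equating Port's and Border's payoffs gives 5q + 5 = −13q + 10 ⇒ q = 5/18.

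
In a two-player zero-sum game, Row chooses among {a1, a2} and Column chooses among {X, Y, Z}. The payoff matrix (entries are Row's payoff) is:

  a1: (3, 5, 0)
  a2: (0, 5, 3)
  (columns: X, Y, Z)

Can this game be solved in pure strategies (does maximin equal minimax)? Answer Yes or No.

No

Row minima: a1 → 0, a2 → 0; maximin = 0.
Column maxima: X → 3, Y → 5, Z → 3; minimax = 3.
0 ≠ 3, so no pure-strategy equilibrium exists.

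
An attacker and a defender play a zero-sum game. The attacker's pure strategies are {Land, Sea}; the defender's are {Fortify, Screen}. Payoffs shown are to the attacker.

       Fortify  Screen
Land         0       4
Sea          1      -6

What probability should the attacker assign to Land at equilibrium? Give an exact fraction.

Row minima: Land → 0, Sea → -6; maximin = 0.
Column maxima: Fortify → 1, Screen → 4; minimax = 1.
0 ≠ 1, so there is no saddle point; optimal play is mixed.
Let the attacker play Land with probability p. Expected payoff against Fortify: 0p + 1(1−p) = −p + 1; against Screen: 4p + (-6)(1−p) = 10p − 6.
Setting these equal: −p + 1 = 10p − 6 ⇒ −11p = -7 ⇒ p = 7/11, and the value is (-1)·(7/11) + 1 = 4/11.
For the defender: with q = P(Fortify), equating Land's and Sea's payoffs gives −4q + 4 = 7q − 6 ⇒ q = 10/11.

7/11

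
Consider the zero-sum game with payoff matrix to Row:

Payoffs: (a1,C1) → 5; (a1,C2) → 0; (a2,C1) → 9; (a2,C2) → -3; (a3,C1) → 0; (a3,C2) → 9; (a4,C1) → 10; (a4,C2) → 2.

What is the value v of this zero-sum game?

Row minima: a1 → 0, a2 → -3, a3 → 0, a4 → 2; maximin = 2.
Column maxima: C1 → 10, C2 → 9; minimax = 9.
2 ≠ 9, so there is no saddle point; optimal play is mixed.
a1 is strictly dominated by a4, so Row never plays it.
a2 is strictly dominated by a4, so Row never plays it.
On the remaining 2×2 (a3, a4 vs C1, C2):
Let Row play a3 with probability p. Expected payoff against C1: 0p + 10(1−p) = −10p + 10; against C2: 9p + 2(1−p) = 7p + 2.
Setting these equal: −10p + 10 = 7p + 2 ⇒ −17p = -8 ⇒ p = 8/17, and the value is (-10)·(8/17) + 10 = 90/17.
For Column: with q = P(C1), equating a3's and a4's payoffs gives −9q + 9 = 8q + 2 ⇒ q = 7/17.

90/17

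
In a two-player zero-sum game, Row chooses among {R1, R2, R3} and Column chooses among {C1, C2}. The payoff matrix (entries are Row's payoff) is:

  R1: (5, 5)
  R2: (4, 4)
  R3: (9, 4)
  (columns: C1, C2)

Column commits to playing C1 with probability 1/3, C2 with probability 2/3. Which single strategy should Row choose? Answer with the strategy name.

Expected payoff of R1: (1/3)·5 + (2/3)·5 = 5.
Expected payoff of R2: (1/3)·4 + (2/3)·4 = 4.
Expected payoff of R3: (1/3)·9 + (2/3)·4 = 17/3.
The largest is 17/3, so Row's best response is R3.

R3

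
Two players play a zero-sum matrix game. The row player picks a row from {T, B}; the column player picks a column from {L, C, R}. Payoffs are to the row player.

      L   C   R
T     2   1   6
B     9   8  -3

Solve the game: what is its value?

Row minima: T → 1, B → -3; maximin = 1.
Column maxima: L → 9, C → 8, R → 6; minimax = 6.
1 ≠ 6, so there is no saddle point; optimal play is mixed.
L is strictly dominated by C (it gives the row player strictly more in every row), so the column player never plays it.
On the remaining 2×2 (T, B vs C, R):
Let the row player play T with probability p. Expected payoff against C: 1p + 8(1−p) = −7p + 8; against R: 6p + (-3)(1−p) = 9p − 3.
Setting these equal: −7p + 8 = 9p − 3 ⇒ −16p = -11 ⇒ p = 11/16, and the value is (-7)·(11/16) + 8 = 51/16.
For the column player: with q = P(C), equating T's and B's payoffs gives −5q + 6 = 11q − 3 ⇒ q = 9/16.

51/16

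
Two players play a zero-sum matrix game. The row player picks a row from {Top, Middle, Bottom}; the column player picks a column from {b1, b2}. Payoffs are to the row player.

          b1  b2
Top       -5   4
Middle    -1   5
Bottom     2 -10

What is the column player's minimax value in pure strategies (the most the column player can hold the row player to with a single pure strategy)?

Column maxima: b1 → 2, b2 → 5.
The smallest of these is 2.

2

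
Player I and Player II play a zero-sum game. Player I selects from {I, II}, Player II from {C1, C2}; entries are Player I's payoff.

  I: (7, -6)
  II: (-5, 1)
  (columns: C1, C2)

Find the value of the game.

-23/19

Row minima: I → -6, II → -5; maximin = -5.
Column maxima: C1 → 7, C2 → 1; minimax = 1.
-5 ≠ 1, so there is no saddle point; optimal play is mixed.
Let Player I play I with probability p. Expected payoff against C1: 7p + (-5)(1−p) = 12p − 5; against C2: (-6)p + 1(1−p) = −7p + 1.
Setting these equal: 12p − 5 = −7p + 1 ⇒ 19p = 6 ⇒ p = 6/19, and the value is (12)·(6/19) − 5 = -23/19.
For Player II: with q = P(C1), equating I's and II's payoffs gives 13q − 6 = −6q + 1 ⇒ q = 7/19.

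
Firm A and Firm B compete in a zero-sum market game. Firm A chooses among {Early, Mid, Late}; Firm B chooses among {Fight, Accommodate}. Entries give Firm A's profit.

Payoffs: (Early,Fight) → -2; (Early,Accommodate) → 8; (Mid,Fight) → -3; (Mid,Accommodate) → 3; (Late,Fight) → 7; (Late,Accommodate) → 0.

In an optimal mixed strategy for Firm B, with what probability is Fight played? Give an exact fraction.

8/17

Row minima: Early → -2, Mid → -3, Late → 0; maximin = 0.
Column maxima: Fight → 7, Accommodate → 8; minimax = 7.
0 ≠ 7, so there is no saddle point; optimal play is mixed.
Mid is strictly dominated by Early, so Firm A never plays it.
On the remaining 2×2 (Early, Late vs Fight, Accommodate):
Let Firm A play Early with probability p. Expected payoff against Fight: (-2)p + 7(1−p) = −9p + 7; against Accommodate: 8p + 0(1−p) = 8p.
Setting these equal: −9p + 7 = 8p ⇒ −17p = -7 ⇒ p = 7/17, and the value is (-9)·(7/17) + 7 = 56/17.
For Firm B: with q = P(Fight), equating Early's and Late's payoffs gives −10q + 8 = 7q ⇒ q = 8/17.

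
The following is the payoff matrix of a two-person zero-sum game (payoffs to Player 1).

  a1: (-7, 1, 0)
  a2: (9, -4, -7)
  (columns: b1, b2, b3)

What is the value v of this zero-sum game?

Row minima: a1 → -7, a2 → -7; maximin = -7.
Column maxima: b1 → 9, b2 → 1, b3 → 0; minimax = 0.
-7 ≠ 0, so there is no saddle point; optimal play is mixed.
b2 is strictly dominated by b3 (it gives Player 1 strictly more in every row), so Player 2 never plays it.
On the remaining 2×2 (a1, a2 vs b1, b3):
Let Player 1 play a1 with probability p. Expected payoff against b1: (-7)p + 9(1−p) = −16p + 9; against b3: 0p + (-7)(1−p) = 7p − 7.
Setting these equal: −16p + 9 = 7p − 7 ⇒ −23p = -16 ⇒ p = 16/23, and the value is (-16)·(16/23) + 9 = -49/23.
For Player 2: with q = P(b1), equating a1's and a2's payoffs gives −7q = 16q − 7 ⇒ q = 7/23.

-49/23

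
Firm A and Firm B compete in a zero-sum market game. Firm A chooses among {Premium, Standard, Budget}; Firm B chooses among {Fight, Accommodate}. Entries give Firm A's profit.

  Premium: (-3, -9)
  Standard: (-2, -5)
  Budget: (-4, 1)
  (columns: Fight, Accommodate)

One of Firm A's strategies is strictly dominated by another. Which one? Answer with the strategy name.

Premium

Standard gives a strictly higher payoff than Premium against every column: -2 > -3, -5 > -9.
So Premium is strictly dominated and Firm A never plays it.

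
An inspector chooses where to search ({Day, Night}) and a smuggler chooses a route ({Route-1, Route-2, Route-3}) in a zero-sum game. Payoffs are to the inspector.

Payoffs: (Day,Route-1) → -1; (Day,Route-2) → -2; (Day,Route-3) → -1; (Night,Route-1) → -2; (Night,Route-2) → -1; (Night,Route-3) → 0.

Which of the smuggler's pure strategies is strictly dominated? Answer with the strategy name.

Route-2 holds the inspector's payoff strictly below Route-3 in every row: -2 < -1, -1 < 0.
So Route-3 is strictly dominated for the smuggler.

Route-3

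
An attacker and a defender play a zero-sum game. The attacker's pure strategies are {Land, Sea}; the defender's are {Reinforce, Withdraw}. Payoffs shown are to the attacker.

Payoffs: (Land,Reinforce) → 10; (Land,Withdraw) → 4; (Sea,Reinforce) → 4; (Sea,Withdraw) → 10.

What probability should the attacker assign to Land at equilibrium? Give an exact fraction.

Row minima: Land → 4, Sea → 4; maximin = 4.
Column maxima: Reinforce → 10, Withdraw → 10; minimax = 10.
4 ≠ 10, so there is no saddle point; optimal play is mixed.
Let the attacker play Land with probability p. Expected payoff against Reinforce: 10p + 4(1−p) = 6p + 4; against Withdraw: 4p + 10(1−p) = −6p + 10.
Setting these equal: 6p + 4 = −6p + 10 ⇒ 12p = 6 ⇒ p = 1/2, and the value is (6)·(1/2) + 4 = 7.
For the defender: with q = P(Reinforce), equating Land's and Sea's payoffs gives 6q + 4 = −6q + 10 ⇒ q = 1/2.

1/2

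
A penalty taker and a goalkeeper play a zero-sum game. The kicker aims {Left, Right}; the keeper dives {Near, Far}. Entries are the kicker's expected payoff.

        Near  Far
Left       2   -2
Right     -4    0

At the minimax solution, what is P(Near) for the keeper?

Row minima: Left → -2, Right → -4; maximin = -2.
Column maxima: Near → 2, Far → 0; minimax = 0.
-2 ≠ 0, so there is no saddle point; optimal play is mixed.
Let the kicker play Left with probability p. Expected payoff against Near: 2p + (-4)(1−p) = 6p − 4; against Far: (-2)p + 0(1−p) = −2p.
Setting these equal: 6p − 4 = −2p ⇒ 8p = 4 ⇒ p = 1/2, and the value is (6)·(1/2) − 4 = -1.
For the keeper: with q = P(Near), equating Left's and Right's payoffs gives 4q − 2 = −4q ⇒ q = 1/4.

1/4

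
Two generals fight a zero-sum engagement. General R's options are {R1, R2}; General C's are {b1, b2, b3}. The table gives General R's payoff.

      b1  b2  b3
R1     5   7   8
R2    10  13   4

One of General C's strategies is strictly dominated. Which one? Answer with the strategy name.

b2

b1 holds General R's payoff strictly below b2 in every row: 5 < 7, 10 < 13.
So b2 is strictly dominated for General C.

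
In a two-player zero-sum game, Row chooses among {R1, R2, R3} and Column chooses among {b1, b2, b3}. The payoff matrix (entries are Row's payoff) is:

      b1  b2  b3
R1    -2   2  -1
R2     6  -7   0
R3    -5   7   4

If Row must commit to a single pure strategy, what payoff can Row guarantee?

Row minima: R1 → -2, R2 → -7, R3 → -5.
The best of these is -2.

-2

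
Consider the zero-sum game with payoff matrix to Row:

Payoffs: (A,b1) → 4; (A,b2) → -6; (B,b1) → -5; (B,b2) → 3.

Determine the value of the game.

Row minima: A → -6, B → -5; maximin = -5.
Column maxima: b1 → 4, b2 → 3; minimax = 3.
-5 ≠ 3, so there is no saddle point; optimal play is mixed.
Let Row play A with probability p. Expected payoff against b1: 4p + (-5)(1−p) = 9p − 5; against b2: (-6)p + 3(1−p) = −9p + 3.
Setting these equal: 9p − 5 = −9p + 3 ⇒ 18p = 8 ⇒ p = 4/9, and the value is (9)·(4/9) − 5 = -1.
For Column: with q = P(b1), equating A's and B's payoffs gives 10q − 6 = −8q + 3 ⇒ q = 1/2.

-1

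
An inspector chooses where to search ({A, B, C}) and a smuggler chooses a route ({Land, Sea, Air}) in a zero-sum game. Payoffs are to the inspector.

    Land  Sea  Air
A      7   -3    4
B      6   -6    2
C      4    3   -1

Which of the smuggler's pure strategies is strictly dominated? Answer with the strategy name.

Land

Sea holds the inspector's payoff strictly below Land in every row: -3 < 7, -6 < 6, 3 < 4.
So Land is strictly dominated for the smuggler.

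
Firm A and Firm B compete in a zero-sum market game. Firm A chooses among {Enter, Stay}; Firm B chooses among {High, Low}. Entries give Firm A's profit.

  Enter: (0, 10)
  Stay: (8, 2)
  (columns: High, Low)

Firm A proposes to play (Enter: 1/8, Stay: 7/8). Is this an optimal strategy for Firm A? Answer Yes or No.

No

Against High this mix gives (1/8)·0 + (7/8)·8 = 7.
Against Low this mix gives (1/8)·10 + (7/8)·2 = 3.
Firm B will play Low, holding Firm A to 3. Shifting weight toward the row that does better against Low would raise this floor (the equalizing mix achieves 5 against both Low and High), so the proposed strategy is not optimal.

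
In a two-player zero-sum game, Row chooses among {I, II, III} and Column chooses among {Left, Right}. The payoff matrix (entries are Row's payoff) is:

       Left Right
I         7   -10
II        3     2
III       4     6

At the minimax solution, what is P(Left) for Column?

Row minima: I → -10, II → 2, III → 4; maximin = 4.
Column maxima: Left → 7, Right → 6; minimax = 6.
4 ≠ 6, so there is no saddle point; optimal play is mixed.
II is strictly dominated by III, so Row never plays it.
On the remaining 2×2 (I, III vs Left, Right):
Let Row play I with probability p. Expected payoff against Left: 7p + 4(1−p) = 3p + 4; against Right: (-10)p + 6(1−p) = −16p + 6.
Setting these equal: 3p + 4 = −16p + 6 ⇒ 19p = 2 ⇒ p = 2/19, and the value is (3)·(2/19) + 4 = 82/19.
For Column: with q = P(Left), equating I's and III's payoffs gives 17q − 10 = −2q + 6 ⇒ q = 16/19.

16/19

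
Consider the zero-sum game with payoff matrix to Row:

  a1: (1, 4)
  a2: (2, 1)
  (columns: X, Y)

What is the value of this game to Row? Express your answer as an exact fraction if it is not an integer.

Row minima: a1 → 1, a2 → 1; maximin = 1.
Column maxima: X → 2, Y → 4; minimax = 2.
1 ≠ 2, so there is no saddle point; optimal play is mixed.
Let Row play a1 with probability p. Expected payoff against X: 1p + 2(1−p) = −p + 2; against Y: 4p + 1(1−p) = 3p + 1.
Setting these equal: −p + 2 = 3p + 1 ⇒ −4p = -1 ⇒ p = 1/4, and the value is (-1)·(1/4) + 2 = 7/4.
For Column: with q = P(X), equating a1's and a2's payoffs gives −3q + 4 = q + 1 ⇒ q = 3/4.

7/4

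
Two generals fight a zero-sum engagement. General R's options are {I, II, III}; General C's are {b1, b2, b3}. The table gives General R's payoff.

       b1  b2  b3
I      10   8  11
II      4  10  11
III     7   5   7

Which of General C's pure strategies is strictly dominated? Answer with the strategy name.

b2 holds General R's payoff strictly below b3 in every row: 8 < 11, 10 < 11, 5 < 7.
So b3 is strictly dominated for General C.

b3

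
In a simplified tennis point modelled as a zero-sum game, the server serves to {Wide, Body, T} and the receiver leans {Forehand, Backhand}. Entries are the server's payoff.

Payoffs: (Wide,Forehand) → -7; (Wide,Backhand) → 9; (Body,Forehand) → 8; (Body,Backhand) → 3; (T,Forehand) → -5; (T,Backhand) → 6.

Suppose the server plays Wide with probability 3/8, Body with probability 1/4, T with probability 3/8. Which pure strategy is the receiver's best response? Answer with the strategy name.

If the receiver plays Forehand, the server's expected payoff is (3/8)·(-7) + (1/4)·8 + (3/8)·(-5) = -5/2.
If the receiver plays Backhand, the server's expected payoff is (3/8)·9 + (1/4)·3 + (3/8)·6 = 51/8.
The receiver minimizes the server's payoff; the smallest is -5/2, so the best response is Forehand.

Forehand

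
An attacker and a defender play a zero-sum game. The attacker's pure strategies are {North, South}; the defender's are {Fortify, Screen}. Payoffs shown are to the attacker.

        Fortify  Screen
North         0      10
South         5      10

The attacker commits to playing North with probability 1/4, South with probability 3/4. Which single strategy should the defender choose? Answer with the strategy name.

If the defender plays Fortify, the attacker's expected payoff is (1/4)·0 + (3/4)·5 = 15/4.
If the defender plays Screen, the attacker's expected payoff is (1/4)·10 + (3/4)·10 = 10.
The defender minimizes the attacker's payoff; the smallest is 15/4, so the best response is Fortify.

Fortify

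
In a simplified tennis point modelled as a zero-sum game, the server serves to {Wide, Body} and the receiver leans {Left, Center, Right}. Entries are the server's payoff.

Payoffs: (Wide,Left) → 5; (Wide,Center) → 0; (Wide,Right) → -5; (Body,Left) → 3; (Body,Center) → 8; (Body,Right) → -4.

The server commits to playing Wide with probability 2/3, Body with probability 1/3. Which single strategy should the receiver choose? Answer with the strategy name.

If the receiver plays Left, the server's expected payoff is (2/3)·5 + (1/3)·3 = 13/3.
If the receiver plays Center, the server's expected payoff is (2/3)·0 + (1/3)·8 = 8/3.
If the receiver plays Right, the server's expected payoff is (2/3)·(-5) + (1/3)·(-4) = -14/3.
The receiver minimizes the server's payoff; the smallest is -14/3, so the best response is Right.

Right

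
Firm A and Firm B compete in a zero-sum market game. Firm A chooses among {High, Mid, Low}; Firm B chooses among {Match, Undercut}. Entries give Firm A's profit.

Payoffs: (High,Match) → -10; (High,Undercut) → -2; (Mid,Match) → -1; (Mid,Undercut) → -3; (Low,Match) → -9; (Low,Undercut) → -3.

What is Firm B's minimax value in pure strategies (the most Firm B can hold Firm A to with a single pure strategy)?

Column maxima: Match → -1, Undercut → -2.
The smallest of these is -2.

-2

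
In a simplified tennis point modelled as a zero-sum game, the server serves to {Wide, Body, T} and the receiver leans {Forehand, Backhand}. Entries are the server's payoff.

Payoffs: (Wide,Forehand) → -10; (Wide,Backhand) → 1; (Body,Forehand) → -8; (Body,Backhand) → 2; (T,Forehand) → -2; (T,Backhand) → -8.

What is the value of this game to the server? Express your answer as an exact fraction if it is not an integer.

-17/4

Row minima: Wide → -10, Body → -8, T → -8; maximin = -8.
Column maxima: Forehand → -2, Backhand → 2; minimax = -2.
-8 ≠ -2, so there is no saddle point; optimal play is mixed.
Wide is strictly dominated by Body, so the server never plays it.
On the remaining 2×2 (Body, T vs Forehand, Backhand):
Let the server play Body with probability p. Expected payoff against Forehand: (-8)p + (-2)(1−p) = −6p − 2; against Backhand: 2p + (-8)(1−p) = 10p − 8.
Setting these equal: −6p − 2 = 10p − 8 ⇒ −16p = -6 ⇒ p = 3/8, and the value is (-6)·(3/8) − 2 = -17/4.
For the receiver: with q = P(Forehand), equating Body's and T's payoffs gives −10q + 2 = 6q − 8 ⇒ q = 5/8.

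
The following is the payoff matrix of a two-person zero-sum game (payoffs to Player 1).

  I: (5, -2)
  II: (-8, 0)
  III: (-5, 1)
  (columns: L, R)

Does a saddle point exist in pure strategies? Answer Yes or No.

Row minima: I → -2, II → -8, III → -5; maximin = -2.
Column maxima: L → 5, R → 1; minimax = 1.
-2 ≠ 1, so no pure-strategy equilibrium exists.

No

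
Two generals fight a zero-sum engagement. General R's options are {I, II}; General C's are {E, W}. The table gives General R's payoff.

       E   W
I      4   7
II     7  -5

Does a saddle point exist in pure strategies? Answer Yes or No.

No

Row minima: I → 4, II → -5; maximin = 4.
Column maxima: E → 7, W → 7; minimax = 7.
4 ≠ 7, so no pure-strategy equilibrium exists.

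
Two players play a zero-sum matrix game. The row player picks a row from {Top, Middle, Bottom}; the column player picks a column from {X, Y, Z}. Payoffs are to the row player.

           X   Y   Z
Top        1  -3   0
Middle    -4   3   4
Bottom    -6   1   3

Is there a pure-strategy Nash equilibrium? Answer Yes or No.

Row minima: Top → -3, Middle → -4, Bottom → -6; maximin = -3.
Column maxima: X → 1, Y → 3, Z → 4; minimax = 1.
-3 ≠ 1, so no pure-strategy equilibrium exists.

No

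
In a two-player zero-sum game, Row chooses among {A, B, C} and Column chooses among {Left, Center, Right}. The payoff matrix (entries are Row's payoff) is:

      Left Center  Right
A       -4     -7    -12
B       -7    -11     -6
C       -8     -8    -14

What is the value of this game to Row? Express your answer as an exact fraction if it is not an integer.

-9

Row minima: A → -12, B → -11, C → -14; maximin = -11.
Column maxima: Left → -4, Center → -7, Right → -6; minimax = -7.
-11 ≠ -7, so there is no saddle point; optimal play is mixed.
C is strictly dominated by A, so Row never plays it.
With C eliminated, Left is strictly dominated by Center (it gives Row strictly more in every remaining row), so Column never plays it.
On the remaining 2×2 (A, B vs Center, Right):
Let Row play A with probability p. Expected payoff against Center: (-7)p + (-11)(1−p) = 4p − 11; against Right: (-12)p + (-6)(1−p) = −6p − 6.
Setting these equal: 4p − 11 = −6p − 6 ⇒ 10p = 5 ⇒ p = 1/2, and the value is (4)·(1/2) − 11 = -9.
For Column: with q = P(Center), equating A's and B's payoffs gives 5q − 12 = −5q − 6 ⇒ q = 3/5.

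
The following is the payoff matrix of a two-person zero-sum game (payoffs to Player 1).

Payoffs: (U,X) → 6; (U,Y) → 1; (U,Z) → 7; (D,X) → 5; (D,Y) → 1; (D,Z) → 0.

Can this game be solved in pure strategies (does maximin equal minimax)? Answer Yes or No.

Yes

Row minima: U → 1, D → 0; maximin = 1.
Column maxima: X → 6, Y → 1, Z → 7; minimax = 1.
maximin = minimax = 1, so a saddle point exists.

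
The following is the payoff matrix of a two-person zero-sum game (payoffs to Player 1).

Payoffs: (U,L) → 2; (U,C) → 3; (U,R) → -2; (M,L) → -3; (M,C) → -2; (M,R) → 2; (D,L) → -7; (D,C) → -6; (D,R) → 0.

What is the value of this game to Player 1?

Row minima: U → -2, M → -3, D → -7; maximin = -2.
Column maxima: L → 2, C → 3, R → 2; minimax = 2.
-2 ≠ 2, so there is no saddle point; optimal play is mixed.
D is strictly dominated by M, so Player 1 never plays it.
C is strictly dominated by L (it gives Player 1 strictly more in every row), so Player 2 never plays it.
On the remaining 2×2 (U, M vs L, R):
Let Player 1 play U with probability p. Expected payoff against L: 2p + (-3)(1−p) = 5p − 3; against R: (-2)p + 2(1−p) = −4p + 2.
Setting these equal: 5p − 3 = −4p + 2 ⇒ 9p = 5 ⇒ p = 5/9, and the value is (5)·(5/9) − 3 = -2/9.
For Player 2: with q = P(L), equating U's and M's payoffs gives 4q − 2 = −5q + 2 ⇒ q = 4/9.

-2/9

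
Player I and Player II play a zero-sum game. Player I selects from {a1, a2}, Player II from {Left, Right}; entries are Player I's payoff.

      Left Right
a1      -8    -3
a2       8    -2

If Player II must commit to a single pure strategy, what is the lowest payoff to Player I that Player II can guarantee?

-2

Column maxima: Left → 8, Right → -2.
The smallest of these is -2.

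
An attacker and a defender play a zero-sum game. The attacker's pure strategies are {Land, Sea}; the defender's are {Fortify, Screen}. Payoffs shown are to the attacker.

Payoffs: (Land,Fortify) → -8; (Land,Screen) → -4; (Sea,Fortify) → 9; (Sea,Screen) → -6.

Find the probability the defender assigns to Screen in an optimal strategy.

17/19

Row minima: Land → -8, Sea → -6; maximin = -6.
Column maxima: Fortify → 9, Screen → -4; minimax = -4.
-6 ≠ -4, so there is no saddle point; optimal play is mixed.
Let the attacker play Land with probability p. Expected payoff against Fortify: (-8)p + 9(1−p) = −17p + 9; against Screen: (-4)p + (-6)(1−p) = 2p − 6.
Setting these equal: −17p + 9 = 2p − 6 ⇒ −19p = -15 ⇒ p = 15/19, and the value is (-17)·(15/19) + 9 = -84/19.
For the defender: with q = P(Fortify), equating Land's and Sea's payoffs gives −4q − 4 = 15q − 6 ⇒ q = 2/19.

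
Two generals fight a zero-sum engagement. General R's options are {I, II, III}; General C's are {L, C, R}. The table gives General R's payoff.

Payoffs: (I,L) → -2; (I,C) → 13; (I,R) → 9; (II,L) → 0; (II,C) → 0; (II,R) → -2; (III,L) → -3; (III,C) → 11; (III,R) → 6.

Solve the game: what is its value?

Row minima: I → -2, II → -2, III → -3; maximin = -2.
Column maxima: L → 0, C → 13, R → 9; minimax = 0.
-2 ≠ 0, so there is no saddle point; optimal play is mixed.
III is strictly dominated by I, so General R never plays it.
C is strictly dominated by R (it gives General R strictly more in every row), so General C never plays it.
On the remaining 2×2 (I, II vs L, R):
Let General R play I with probability p. Expected payoff against L: (-2)p + 0(1−p) = −2p; against R: 9p + (-2)(1−p) = 11p − 2.
Setting these equal: −2p = 11p − 2 ⇒ −13p = -2 ⇒ p = 2/13, and the value is (-2)·(2/13) = -4/13.
For General C: with q = P(L), equating I's and II's payoffs gives −11q + 9 = 2q − 2 ⇒ q = 11/13.

-4/13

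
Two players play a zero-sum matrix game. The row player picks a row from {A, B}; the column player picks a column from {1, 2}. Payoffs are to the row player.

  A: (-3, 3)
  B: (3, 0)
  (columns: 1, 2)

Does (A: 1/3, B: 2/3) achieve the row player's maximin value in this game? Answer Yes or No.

Yes

Against 1 this mix gives (1/3)·(-3) + (2/3)·3 = 1.
Against 2 this mix gives (1/3)·3 + (2/3)·0 = 1.
All of the column player's active replies (1, 2) yield 1, and no column does worse for the row player. The mix makes the column player indifferent and guarantees 1, so it is optimal.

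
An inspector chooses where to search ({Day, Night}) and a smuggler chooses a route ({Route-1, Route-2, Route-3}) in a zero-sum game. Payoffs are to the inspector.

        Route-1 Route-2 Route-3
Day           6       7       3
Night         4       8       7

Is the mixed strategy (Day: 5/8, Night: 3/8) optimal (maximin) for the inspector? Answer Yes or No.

No

Against Route-1 this mix gives (5/8)·6 + (3/8)·4 = 21/4.
Against Route-2 this mix gives (5/8)·7 + (3/8)·8 = 59/8.
Against Route-3 this mix gives (5/8)·3 + (3/8)·7 = 9/2.
The smuggler will play Route-3, holding the inspector to 9/2. Shifting weight toward the row that does better against Route-3 would raise this floor (the equalizing mix achieves 5 against both Route-3 and Route-1), so the proposed strategy is not optimal.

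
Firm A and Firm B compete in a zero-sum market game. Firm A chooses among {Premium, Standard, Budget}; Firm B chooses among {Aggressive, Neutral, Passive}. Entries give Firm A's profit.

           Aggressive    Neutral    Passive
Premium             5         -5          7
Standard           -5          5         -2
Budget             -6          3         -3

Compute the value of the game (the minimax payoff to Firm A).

0

Row minima: Premium → -5, Standard → -5, Budget → -6; maximin = -5.
Column maxima: Aggressive → 5, Neutral → 5, Passive → 7; minimax = 5.
-5 ≠ 5, so there is no saddle point; optimal play is mixed.
Budget is strictly dominated by Standard, so Firm A never plays it.
Passive is strictly dominated by Aggressive (it gives Firm A strictly more in every row), so Firm B never plays it.
On the remaining 2×2 (Premium, Standard vs Aggressive, Neutral):
Let Firm A play Premium with probability p. Expected payoff against Aggressive: 5p + (-5)(1−p) = 10p − 5; against Neutral: (-5)p + 5(1−p) = −10p + 5.
Setting these equal: 10p − 5 = −10p + 5 ⇒ 20p = 10 ⇒ p = 1/2, and the value is (10)·(1/2) − 5 = 0.
For Firm B: with q = P(Aggressive), equating Premium's and Standard's payoffs gives 10q − 5 = −10q + 5 ⇒ q = 1/2.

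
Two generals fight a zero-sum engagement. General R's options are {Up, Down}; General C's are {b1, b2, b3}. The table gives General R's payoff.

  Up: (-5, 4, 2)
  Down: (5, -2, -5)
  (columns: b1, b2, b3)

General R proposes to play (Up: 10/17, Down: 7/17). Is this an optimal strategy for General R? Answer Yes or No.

Yes

Against b1 this mix gives (10/17)·(-5) + (7/17)·5 = -15/17.
Against b2 this mix gives (10/17)·4 + (7/17)·(-2) = 26/17.
Against b3 this mix gives (10/17)·2 + (7/17)·(-5) = -15/17.
All of General C's active replies (b1, b3) yield -15/17, and no column does worse for General R. The mix makes General C indifferent and guarantees -15/17, so it is optimal.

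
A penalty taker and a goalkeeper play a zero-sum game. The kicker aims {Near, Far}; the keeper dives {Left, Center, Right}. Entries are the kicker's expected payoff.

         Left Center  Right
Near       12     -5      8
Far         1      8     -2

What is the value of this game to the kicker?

Row minima: Near → -5, Far → -2; maximin = -2.
Column maxima: Left → 12, Center → 8, Right → 8; minimax = 8.
-2 ≠ 8, so there is no saddle point; optimal play is mixed.
Left is strictly dominated by Right (it gives the kicker strictly more in every row), so the keeper never plays it.
On the remaining 2×2 (Near, Far vs Center, Right):
Let the kicker play Near with probability p. Expected payoff against Center: (-5)p + 8(1−p) = −13p + 8; against Right: 8p + (-2)(1−p) = 10p − 2.
Setting these equal: −13p + 8 = 10p − 2 ⇒ −23p = -10 ⇒ p = 10/23, and the value is (-13)·(10/23) + 8 = 54/23.
For the keeper: with q = P(Center), equating Near's and Far's payoffs gives −13q + 8 = 10q − 2 ⇒ q = 10/23.

54/23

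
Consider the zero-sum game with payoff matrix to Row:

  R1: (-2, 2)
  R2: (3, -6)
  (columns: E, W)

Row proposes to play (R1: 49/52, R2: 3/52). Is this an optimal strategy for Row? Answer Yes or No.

No

Against E this mix gives (49/52)·(-2) + (3/52)·3 = -89/52.
Against W this mix gives (49/52)·2 + (3/52)·(-6) = 20/13.
Column will play E, holding Row to -89/52. Shifting weight toward the row that does better against E would raise this floor (the equalizing mix achieves -6/13 against both E and W), so the proposed strategy is not optimal.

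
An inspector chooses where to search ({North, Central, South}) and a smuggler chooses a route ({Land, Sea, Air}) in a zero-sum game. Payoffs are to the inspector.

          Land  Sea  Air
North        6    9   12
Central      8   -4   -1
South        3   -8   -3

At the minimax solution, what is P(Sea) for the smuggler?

Row minima: North → 6, Central → -4, South → -8; maximin = 6.
Column maxima: Land → 8, Sea → 9, Air → 12; minimax = 8.
6 ≠ 8, so there is no saddle point; optimal play is mixed.
South is strictly dominated by North, so the inspector never plays it.
Air is strictly dominated by Sea (it gives the inspector strictly more in every row), so the smuggler never plays it.
On the remaining 2×2 (North, Central vs Land, Sea):
Let the inspector play North with probability p. Expected payoff against Land: 6p + 8(1−p) = −2p + 8; against Sea: 9p + (-4)(1−p) = 13p − 4.
Setting these equal: −2p + 8 = 13p − 4 ⇒ −15p = -12 ⇒ p = 4/5, and the value is (-2)·(4/5) + 8 = 32/5.
For the smuggler: with q = P(Land), equating North's and Central's payoffs gives −3q + 9 = 12q − 4 ⇒ q = 13/15.

2/15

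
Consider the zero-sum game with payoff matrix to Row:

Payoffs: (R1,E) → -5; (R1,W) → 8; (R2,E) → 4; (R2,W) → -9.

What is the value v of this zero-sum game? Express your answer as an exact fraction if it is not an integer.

Row minima: R1 → -5, R2 → -9; maximin = -5.
Column maxima: E → 4, W → 8; minimax = 4.
-5 ≠ 4, so there is no saddle point; optimal play is mixed.
Let Row play R1 with probability p. Expected payoff against E: (-5)p + 4(1−p) = −9p + 4; against W: 8p + (-9)(1−p) = 17p − 9.
Setting these equal: −9p + 4 = 17p − 9 ⇒ −26p = -13 ⇒ p = 1/2, and the value is (-9)·(1/2) + 4 = -1/2.
For Column: with q = P(E), equating R1's and R2's payoffs gives −13q + 8 = 13q − 9 ⇒ q = 17/26.

-1/2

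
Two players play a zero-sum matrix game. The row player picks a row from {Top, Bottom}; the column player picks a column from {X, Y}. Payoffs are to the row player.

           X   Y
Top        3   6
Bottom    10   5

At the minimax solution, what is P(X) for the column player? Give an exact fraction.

1/8

Row minima: Top → 3, Bottom → 5; maximin = 5.
Column maxima: X → 10, Y → 6; minimax = 6.
5 ≠ 6, so there is no saddle point; optimal play is mixed.
Let the row player play Top with probability p. Expected payoff against X: 3p + 10(1−p) = −7p + 10; against Y: 6p + 5(1−p) = p + 5.
Setting these equal: −7p + 10 = p + 5 ⇒ −8p = -5 ⇒ p = 5/8, and the value is (-7)·(5/8) + 10 = 45/8.
For the column player: with q = P(X), equating Top's and Bottom's payoffs gives −3q + 6 = 5q + 5 ⇒ q = 1/8.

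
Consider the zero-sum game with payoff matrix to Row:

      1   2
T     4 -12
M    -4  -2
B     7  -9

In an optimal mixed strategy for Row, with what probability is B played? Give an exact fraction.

1/9

Row minima: T → -12, M → -4, B → -9; maximin = -4.
Column maxima: 1 → 7, 2 → -2; minimax = -2.
-4 ≠ -2, so there is no saddle point; optimal play is mixed.
T is strictly dominated by B, so Row never plays it.
On the remaining 2×2 (M, B vs 1, 2):
Let Row play M with probability p. Expected payoff against 1: (-4)p + 7(1−p) = −11p + 7; against 2: (-2)p + (-9)(1−p) = 7p − 9.
Setting these equal: −11p + 7 = 7p − 9 ⇒ −18p = -16 ⇒ p = 8/9, and the value is (-11)·(8/9) + 7 = -25/9.
For Column: with q = P(1), equating M's and B's payoffs gives −2q − 2 = 16q − 9 ⇒ q = 7/18.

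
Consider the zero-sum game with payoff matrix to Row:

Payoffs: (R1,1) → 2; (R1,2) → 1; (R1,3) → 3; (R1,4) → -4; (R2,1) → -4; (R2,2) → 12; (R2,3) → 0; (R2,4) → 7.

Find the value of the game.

-2/17

Row minima: R1 → -4, R2 → -4; maximin = -4.
Column maxima: 1 → 2, 2 → 12, 3 → 3, 4 → 7; minimax = 2.
-4 ≠ 2, so there is no saddle point; optimal play is mixed.
2 is strictly dominated by 4 (it gives Row strictly more in every row), so Column never plays it.
3 is strictly dominated by 1 (it gives Row strictly more in every row), so Column never plays it.
On the remaining 2×2 (R1, R2 vs 1, 4):
Let Row play R1 with probability p. Expected payoff against 1: 2p + (-4)(1−p) = 6p − 4; against 4: (-4)p + 7(1−p) = −11p + 7.
Setting these equal: 6p − 4 = −11p + 7 ⇒ 17p = 11 ⇒ p = 11/17, and the value is (6)·(11/17) − 4 = -2/17.
For Column: with q = P(1), equating R1's and R2's payoffs gives 6q − 4 = −11q + 7 ⇒ q = 11/17.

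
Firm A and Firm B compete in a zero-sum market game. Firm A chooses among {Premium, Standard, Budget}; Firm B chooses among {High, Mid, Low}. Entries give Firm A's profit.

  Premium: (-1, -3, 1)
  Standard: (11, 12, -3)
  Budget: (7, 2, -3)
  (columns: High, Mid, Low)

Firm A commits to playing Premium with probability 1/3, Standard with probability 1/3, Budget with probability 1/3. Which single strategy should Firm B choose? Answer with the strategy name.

If Firm B plays High, Firm A's expected payoff is (1/3)·(-1) + (1/3)·11 + (1/3)·7 = 17/3.
If Firm B plays Mid, Firm A's expected payoff is (1/3)·(-3) + (1/3)·12 + (1/3)·2 = 11/3.
If Firm B plays Low, Firm A's expected payoff is (1/3)·1 + (1/3)·(-3) + (1/3)·(-3) = -5/3.
Firm B minimizes Firm A's payoff; the smallest is -5/3, so the best response is Low.

Low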